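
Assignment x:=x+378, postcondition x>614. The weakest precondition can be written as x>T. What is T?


Formula: wp(x:=E, P) = P[E/x] (substitute E for x in postcondition)
Step 1: Postcondition: x>614
Step 2: Substitute x+378 for x: x+378>614
Step 3: Solve for x: x > 614-378 = 236

236


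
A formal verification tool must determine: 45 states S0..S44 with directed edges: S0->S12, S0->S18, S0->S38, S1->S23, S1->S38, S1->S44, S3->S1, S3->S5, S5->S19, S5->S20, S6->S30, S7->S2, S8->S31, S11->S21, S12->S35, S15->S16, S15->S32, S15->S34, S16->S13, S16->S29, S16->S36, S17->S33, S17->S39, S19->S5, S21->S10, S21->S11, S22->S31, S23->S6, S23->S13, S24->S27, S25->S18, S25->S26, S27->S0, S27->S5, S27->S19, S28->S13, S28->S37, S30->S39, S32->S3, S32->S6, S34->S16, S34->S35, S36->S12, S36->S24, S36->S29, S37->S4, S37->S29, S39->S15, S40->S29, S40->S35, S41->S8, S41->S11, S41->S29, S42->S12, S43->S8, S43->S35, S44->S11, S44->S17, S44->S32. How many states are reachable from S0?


BFS from S0:
  layer 0: {S0}
  layer 1: {S12, S18, S38}
  layer 2: {S35}
Reachable set: {S0, S12, S18, S35, S38}
Count = 5

5


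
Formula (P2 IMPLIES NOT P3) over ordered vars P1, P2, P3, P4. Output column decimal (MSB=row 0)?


Formula: (P2 IMPLIES NOT P3) over P1, P2, P3, P4 (16 rows)
Evaluate each row (bits = P1,P2,P3,P4, MSB first):
  row 0 [0000]: (0 IMPLIES NOT 0) -> 1
  row 1 [0001]: (0 IMPLIES NOT 0) -> 1
  row 2 [0010]: (0 IMPLIES NOT 1) -> 1
  row 3 [0011]: (0 IMPLIES NOT 1) -> 1
  row 4 [0100]: (1 IMPLIES NOT 0) -> 1
  row 5 [0101]: (1 IMPLIES NOT 0) -> 1
  row 6 [0110]: (1 IMPLIES NOT 1) -> 0
  row 7 [0111]: (1 IMPLIES NOT 1) -> 0
  row 8 [1000]: (0 IMPLIES NOT 0) -> 1
  row 9 [1001]: (0 IMPLIES NOT 0) -> 1
  row 10 [1010]: (0 IMPLIES NOT 1) -> 1
  row 11 [1011]: (0 IMPLIES NOT 1) -> 1
  row 12 [1100]: (1 IMPLIES NOT 0) -> 1
  row 13 [1101]: (1 IMPLIES NOT 0) -> 1
  row 14 [1110]: (1 IMPLIES NOT 1) -> 0
  row 15 [1111]: (1 IMPLIES NOT 1) -> 0
Full result column, 4 rows per line (P1,P2 fixed per line; P3,P4 runs 00..11 left to right):
  rows 0-3 [P1,P2=00]: 1111  = hex F
  rows 4-7 [P1,P2=01]: 1100  = hex C
  rows 8-11 [P1,P2=10]: 1111  = hex F
  rows 12-15 [P1,P2=11]: 1100  = hex C
Output column (row 0 .. row 15) = 1111110011111100
Output column grouped in 4s = 1111 1100 1111 1100 = 0xFCFC
Convert to decimal digit by digit (value = value*16 + digit):
  F -> 15
  15*16 + 12 (C) = 252
  252*16 + 15 (F) = 4047
  4047*16 + 12 (C) = 64764
Decimal = 64764

64764


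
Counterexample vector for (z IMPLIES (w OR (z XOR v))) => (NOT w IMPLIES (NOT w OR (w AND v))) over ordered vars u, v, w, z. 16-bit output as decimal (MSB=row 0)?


F1 = (z IMPLIES (w OR (z XOR v)))
F2 = (NOT w IMPLIES (NOT w OR (w AND v)))
Counterexample to F1=>F2 is where F1=1 and F2=0.
Evaluate each row (bits = u,v,w,z, MSB first):
  row 0 [0000]: F1=1 F2=1 -> F1&~F2 -> 0
  row 1 [0001]: F1=1 F2=1 -> F1&~F2 -> 0
  row 2 [0010]: F1=1 F2=1 -> F1&~F2 -> 0
  row 3 [0011]: F1=1 F2=1 -> F1&~F2 -> 0
  row 4 [0100]: F1=1 F2=1 -> F1&~F2 -> 0
  row 5 [0101]: F1=0 F2=1 -> F1&~F2 -> 0
  row 6 [0110]: F1=1 F2=1 -> F1&~F2 -> 0
  row 7 [0111]: F1=1 F2=1 -> F1&~F2 -> 0
  row 8 [1000]: F1=1 F2=1 -> F1&~F2 -> 0
  row 9 [1001]: F1=1 F2=1 -> F1&~F2 -> 0
  row 10 [1010]: F1=1 F2=1 -> F1&~F2 -> 0
  row 11 [1011]: F1=1 F2=1 -> F1&~F2 -> 0
  row 12 [1100]: F1=1 F2=1 -> F1&~F2 -> 0
  row 13 [1101]: F1=0 F2=1 -> F1&~F2 -> 0
  row 14 [1110]: F1=1 F2=1 -> F1&~F2 -> 0
  row 15 [1111]: F1=1 F2=1 -> F1&~F2 -> 0
Full result column, 4 rows per line (u,v fixed per line; w,z runs 00..11 left to right):
  rows 0-3 [u,v=00]: 0000  = hex 0
  rows 4-7 [u,v=01]: 0000  = hex 0
  rows 8-11 [u,v=10]: 0000  = hex 0
  rows 12-15 [u,v=11]: 0000  = hex 0
Counterexample vector (row 0 .. row 15) = 0000000000000000
Output column grouped in 4s = 0000 0000 0000 0000 = 0x0000
Convert to decimal digit by digit (value = value*16 + digit):
  0 -> 0
  0*16 + 0 = 0
  0*16 + 0 = 0
  0*16 + 0 = 0
Decimal = 0

0


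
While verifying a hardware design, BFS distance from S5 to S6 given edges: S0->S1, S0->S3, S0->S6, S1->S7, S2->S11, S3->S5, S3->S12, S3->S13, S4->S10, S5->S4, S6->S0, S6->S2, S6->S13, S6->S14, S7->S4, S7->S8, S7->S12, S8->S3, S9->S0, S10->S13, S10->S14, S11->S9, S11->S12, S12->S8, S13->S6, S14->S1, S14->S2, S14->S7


BFS layer-by-layer from S5:
  dist 0: {S5}
  dist 1: {S4}
  dist 2: {S10}
  dist 3: {S13, S14}
  dist 4: {S1, S2, S6, S7}
  -> S6 reached at distance 4
Shortest path length = 4

4


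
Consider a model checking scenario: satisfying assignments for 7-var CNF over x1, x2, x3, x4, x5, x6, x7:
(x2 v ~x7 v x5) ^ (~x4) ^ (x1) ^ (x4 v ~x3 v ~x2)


CNF with 4 clauses over 7 vars (128 assignments).
An assignment satisfies CNF iff every clause has >=1 true literal.
Check each row (bits = x1,x2,x3,x4,x5,x6,x7; clause T/F shown):
  row 0 [0000000]: clauses=TTFT -> 0
  row 1 [0000001]: clauses=FTFT -> 0
  row 2 [0000010]: clauses=TTFT -> 0
  row 3 [0000011]: clauses=FTFT -> 0
  row 4 [0000100]: clauses=TTFT -> 0
  (every remaining row is evaluated the same way; all 128 results are listed next)
Full result column, 8 rows per line (x1,x2,x3,x4 fixed per line; x5,x6,x7 runs 000..111 left to right):
  rows 0-7 [x1,x2,x3,x4=0000]: 00000000  (ones: 0)
  rows 8-15 [x1,x2,x3,x4=0001]: 00000000  (ones: 0)
  rows 16-23 [x1,x2,x3,x4=0010]: 00000000  (ones: 0)
  rows 24-31 [x1,x2,x3,x4=0011]: 00000000  (ones: 0)
  rows 32-39 [x1,x2,x3,x4=0100]: 00000000  (ones: 0)
  rows 40-47 [x1,x2,x3,x4=0101]: 00000000  (ones: 0)
  rows 48-55 [x1,x2,x3,x4=0110]: 00000000  (ones: 0)
  rows 56-63 [x1,x2,x3,x4=0111]: 00000000  (ones: 0)
  rows 64-71 [x1,x2,x3,x4=1000]: 10101111  (ones: 6)
  rows 72-79 [x1,x2,x3,x4=1001]: 00000000  (ones: 0)
  rows 80-87 [x1,x2,x3,x4=1010]: 10101111  (ones: 6)
  rows 88-95 [x1,x2,x3,x4=1011]: 00000000  (ones: 0)
  rows 96-103 [x1,x2,x3,x4=1100]: 11111111  (ones: 8)
  rows 104-111 [x1,x2,x3,x4=1101]: 00000000  (ones: 0)
  rows 112-119 [x1,x2,x3,x4=1110]: 00000000  (ones: 0)
  rows 120-127 [x1,x2,x3,x4=1111]: 00000000  (ones: 0)
Satisfying assignments = 0+0+0+0+0+0+0+0+6+0+6+0+8+0+0+0 = 20

20


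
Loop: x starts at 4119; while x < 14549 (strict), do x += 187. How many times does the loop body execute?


Step 1: x goes from 4119 toward 14549 by 187; the body runs while x<14549, so iterations = ceil((bound-start)/step)
Step 2: Distance=10430
Step 3: ceil(10430/187)=56

56


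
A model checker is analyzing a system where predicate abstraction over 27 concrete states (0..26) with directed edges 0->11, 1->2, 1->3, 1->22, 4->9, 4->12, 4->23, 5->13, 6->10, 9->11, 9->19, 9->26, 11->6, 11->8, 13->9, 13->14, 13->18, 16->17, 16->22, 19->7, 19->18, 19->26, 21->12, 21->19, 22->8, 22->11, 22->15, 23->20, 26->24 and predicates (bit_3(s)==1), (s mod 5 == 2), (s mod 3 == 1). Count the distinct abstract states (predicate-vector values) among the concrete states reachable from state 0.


BFS from 0:
Concrete reachable: {0, 6, 8, 10, 11}
Abstract via predicates (bit_3(s)==1), (s mod 5 == 2), (s mod 3 == 1):
  (0,0,0) <- {0, 6}
  (1,0,0) <- {8, 11}
  (1,0,1) <- {10}
Distinct abstract states = 3

3


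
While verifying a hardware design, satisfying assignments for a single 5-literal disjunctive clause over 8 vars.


Step 1: Total=2^8=256
Step 2: Unsat when all 5 false: 2^3=8
Step 3: Sat=256-8=248

248


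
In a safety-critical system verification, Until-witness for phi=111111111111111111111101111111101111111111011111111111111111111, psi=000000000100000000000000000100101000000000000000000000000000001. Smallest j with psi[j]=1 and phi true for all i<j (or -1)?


(phi U psi) at 0: need smallest j with psi[j]=1 and phi[i]=1 for all i in [0,j).
Scan from step 0:
  step 0: phi=1, psi=0 -> continue
  step 1: phi=1, psi=0 -> continue
  step 2: phi=1, psi=0 -> continue
  step 3: phi=1, psi=0 -> continue
  step 9: psi=1 and phi held for [0,9) -> witness found
Witness step = 9

9


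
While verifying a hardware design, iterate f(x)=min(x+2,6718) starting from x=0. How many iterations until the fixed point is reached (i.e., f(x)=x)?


Step 1: x=0, cap=6718, increment=2
Step 2: x grows by 2 each step until capped at 6718; fixed point is x=6718
Step 3: iterations = ceil(6718/2) = 3359

3359


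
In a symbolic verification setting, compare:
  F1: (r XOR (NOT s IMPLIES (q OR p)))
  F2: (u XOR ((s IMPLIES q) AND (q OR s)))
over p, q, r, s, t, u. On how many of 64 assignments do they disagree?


F1 = (r XOR (NOT s IMPLIES (q OR p)))
F2 = (u XOR ((s IMPLIES q) AND (q OR s)))
Evaluate both on each of 64 rows (bits = p,q,r,s,t,u):
  row 0 [000000]: F1=0 F2=0 -> 0
  row 1 [000001]: F1=0 F2=1 (differ) -> 1
  row 2 [000010]: F1=0 F2=0 -> 0
  row 3 [000011]: F1=0 F2=1 (differ) -> 1
  row 4 [000100]: F1=1 F2=0 (differ) -> 1
  (every remaining row is evaluated the same way; all 64 results are listed next)
Full result column, 8 rows per line (p,q,r fixed per line; s,t,u runs 000..111 left to right):
  rows 0-7 [p,q,r=000]: 01011010  (ones: 4)
  rows 8-15 [p,q,r=001]: 10100101  (ones: 4)
  rows 16-23 [p,q,r=010]: 01010101  (ones: 4)
  rows 24-31 [p,q,r=011]: 10101010  (ones: 4)
  rows 32-39 [p,q,r=100]: 10101010  (ones: 4)
  rows 40-47 [p,q,r=101]: 01010101  (ones: 4)
  rows 48-55 [p,q,r=110]: 01010101  (ones: 4)
  rows 56-63 [p,q,r=111]: 10101010  (ones: 4)
Disagreements = 4+4+4+4+4+4+4+4 = 32

32


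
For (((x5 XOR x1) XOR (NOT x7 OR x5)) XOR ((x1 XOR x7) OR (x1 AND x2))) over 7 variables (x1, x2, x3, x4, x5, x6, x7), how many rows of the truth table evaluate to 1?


Formula: (((x5 XOR x1) XOR (NOT x7 OR x5)) XOR ((x1 XOR x7) OR (x1 AND x2))) over 7 vars (128 rows)
Evaluate each row (x1, x2, x3, x4, x5, x6, x7 as bits, MSB first):
  row 0 [0000000]: (((0 XOR 0) XOR (NOT 0 OR 0)) XOR ((0 XOR 0) OR (0 AND 0))) -> 1
  row 1 [0000001]: (((0 XOR 0) XOR (NOT 1 OR 0)) XOR ((0 XOR 1) OR (0 AND 0))) -> 1
  row 2 [0000010]: (((0 XOR 0) XOR (NOT 0 OR 0)) XOR ((0 XOR 0) OR (0 AND 0))) -> 1
  row 3 [0000011]: (((0 XOR 0) XOR (NOT 1 OR 0)) XOR ((0 XOR 1) OR (0 AND 0))) -> 1
  row 4 [0000100]: (((1 XOR 0) XOR (NOT 0 OR 1)) XOR ((0 XOR 0) OR (0 AND 0))) -> 0
  (every remaining row is evaluated the same way; all 128 results are listed next)
Full result column, 8 rows per line (x1,x2,x3,x4 fixed per line; x5,x6,x7 runs 000..111 left to right):
  rows 0-7 [x1,x2,x3,x4=0000]: 11110101  (ones: 6)
  rows 8-15 [x1,x2,x3,x4=0001]: 11110101  (ones: 6)
  rows 16-23 [x1,x2,x3,x4=0010]: 11110101  (ones: 6)
  rows 24-31 [x1,x2,x3,x4=0011]: 11110101  (ones: 6)
  rows 32-39 [x1,x2,x3,x4=0100]: 11110101  (ones: 6)
  rows 40-47 [x1,x2,x3,x4=0101]: 11110101  (ones: 6)
  rows 48-55 [x1,x2,x3,x4=0110]: 11110101  (ones: 6)
  rows 56-63 [x1,x2,x3,x4=0111]: 11110101  (ones: 6)
  rows 64-71 [x1,x2,x3,x4=1000]: 11110101  (ones: 6)
  rows 72-79 [x1,x2,x3,x4=1001]: 11110101  (ones: 6)
  rows 80-87 [x1,x2,x3,x4=1010]: 11110101  (ones: 6)
  rows 88-95 [x1,x2,x3,x4=1011]: 11110101  (ones: 6)
  rows 96-103 [x1,x2,x3,x4=1100]: 10100000  (ones: 2)
  rows 104-111 [x1,x2,x3,x4=1101]: 10100000  (ones: 2)
  rows 112-119 [x1,x2,x3,x4=1110]: 10100000  (ones: 2)
  rows 120-127 [x1,x2,x3,x4=1111]: 10100000  (ones: 2)
Count of 1-rows = 6+6+6+6+6+6+6+6+6+6+6+6+2+2+2+2 = 80

80


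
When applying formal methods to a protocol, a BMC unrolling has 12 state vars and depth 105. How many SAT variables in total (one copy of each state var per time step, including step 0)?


BMC unrolls to depth k, creating one copy of each state var for steps 0..k.
Step count = 105 + 1 = 106 (steps 0 through 105)
Vars per step = 12
Total = 12 * 106 = 1272

1272


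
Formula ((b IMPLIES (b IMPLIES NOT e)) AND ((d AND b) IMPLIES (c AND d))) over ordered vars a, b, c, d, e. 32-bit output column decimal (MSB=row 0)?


Formula: ((b IMPLIES (b IMPLIES NOT e)) AND ((d AND b) IMPLIES (c AND d))) over a, b, c, d, e (32 rows)
Evaluate each row (bits = a,b,c,d,e, MSB first):
  row 0 [00000]: ((0 IMPLIES (0 IMPLIES NOT 0)) AND ((0 AND 0) IMPLIES (0 AND 0))) -> 1
  row 1 [00001]: ((0 IMPLIES (0 IMPLIES NOT 1)) AND ((0 AND 0) IMPLIES (0 AND 0))) -> 1
  row 2 [00010]: ((0 IMPLIES (0 IMPLIES NOT 0)) AND ((1 AND 0) IMPLIES (0 AND 1))) -> 1
  row 3 [00011]: ((0 IMPLIES (0 IMPLIES NOT 1)) AND ((1 AND 0) IMPLIES (0 AND 1))) -> 1
  row 4 [00100]: ((0 IMPLIES (0 IMPLIES NOT 0)) AND ((0 AND 0) IMPLIES (1 AND 0))) -> 1
  row 5 [00101]: ((0 IMPLIES (0 IMPLIES NOT 1)) AND ((0 AND 0) IMPLIES (1 AND 0))) -> 1
  row 6 [00110]: ((0 IMPLIES (0 IMPLIES NOT 0)) AND ((1 AND 0) IMPLIES (1 AND 1))) -> 1
  row 7 [00111]: ((0 IMPLIES (0 IMPLIES NOT 1)) AND ((1 AND 0) IMPLIES (1 AND 1))) -> 1
  row 8 [01000]: ((1 IMPLIES (1 IMPLIES NOT 0)) AND ((0 AND 1) IMPLIES (0 AND 0))) -> 1
  row 9 [01001]: ((1 IMPLIES (1 IMPLIES NOT 1)) AND ((0 AND 1) IMPLIES (0 AND 0))) -> 0
  row 10 [01010]: ((1 IMPLIES (1 IMPLIES NOT 0)) AND ((1 AND 1) IMPLIES (0 AND 1))) -> 0
  row 11 [01011]: ((1 IMPLIES (1 IMPLIES NOT 1)) AND ((1 AND 1) IMPLIES (0 AND 1))) -> 0
  row 12 [01100]: ((1 IMPLIES (1 IMPLIES NOT 0)) AND ((0 AND 1) IMPLIES (1 AND 0))) -> 1
  row 13 [01101]: ((1 IMPLIES (1 IMPLIES NOT 1)) AND ((0 AND 1) IMPLIES (1 AND 0))) -> 0
  row 14 [01110]: ((1 IMPLIES (1 IMPLIES NOT 0)) AND ((1 AND 1) IMPLIES (1 AND 1))) -> 1
  row 15 [01111]: ((1 IMPLIES (1 IMPLIES NOT 1)) AND ((1 AND 1) IMPLIES (1 AND 1))) -> 0
  row 16 [10000]: ((0 IMPLIES (0 IMPLIES NOT 0)) AND ((0 AND 0) IMPLIES (0 AND 0))) -> 1
  row 17 [10001]: ((0 IMPLIES (0 IMPLIES NOT 1)) AND ((0 AND 0) IMPLIES (0 AND 0))) -> 1
  row 18 [10010]: ((0 IMPLIES (0 IMPLIES NOT 0)) AND ((1 AND 0) IMPLIES (0 AND 1))) -> 1
  row 19 [10011]: ((0 IMPLIES (0 IMPLIES NOT 1)) AND ((1 AND 0) IMPLIES (0 AND 1))) -> 1
  row 20 [10100]: ((0 IMPLIES (0 IMPLIES NOT 0)) AND ((0 AND 0) IMPLIES (1 AND 0))) -> 1
  row 21 [10101]: ((0 IMPLIES (0 IMPLIES NOT 1)) AND ((0 AND 0) IMPLIES (1 AND 0))) -> 1
  row 22 [10110]: ((0 IMPLIES (0 IMPLIES NOT 0)) AND ((1 AND 0) IMPLIES (1 AND 1))) -> 1
  row 23 [10111]: ((0 IMPLIES (0 IMPLIES NOT 1)) AND ((1 AND 0) IMPLIES (1 AND 1))) -> 1
  row 24 [11000]: ((1 IMPLIES (1 IMPLIES NOT 0)) AND ((0 AND 1) IMPLIES (0 AND 0))) -> 1
  row 25 [11001]: ((1 IMPLIES (1 IMPLIES NOT 1)) AND ((0 AND 1) IMPLIES (0 AND 0))) -> 0
  row 26 [11010]: ((1 IMPLIES (1 IMPLIES NOT 0)) AND ((1 AND 1) IMPLIES (0 AND 1))) -> 0
  row 27 [11011]: ((1 IMPLIES (1 IMPLIES NOT 1)) AND ((1 AND 1) IMPLIES (0 AND 1))) -> 0
  row 28 [11100]: ((1 IMPLIES (1 IMPLIES NOT 0)) AND ((0 AND 1) IMPLIES (1 AND 0))) -> 1
  row 29 [11101]: ((1 IMPLIES (1 IMPLIES NOT 1)) AND ((0 AND 1) IMPLIES (1 AND 0))) -> 0
  row 30 [11110]: ((1 IMPLIES (1 IMPLIES NOT 0)) AND ((1 AND 1) IMPLIES (1 AND 1))) -> 1
  row 31 [11111]: ((1 IMPLIES (1 IMPLIES NOT 1)) AND ((1 AND 1) IMPLIES (1 AND 1))) -> 0
Full result column, 4 rows per line (a,b,c fixed per line; d,e runs 00..11 left to right):
  rows 0-3 [a,b,c=000]: 1111  = hex F
  rows 4-7 [a,b,c=001]: 1111  = hex F
  rows 8-11 [a,b,c=010]: 1000  = hex 8
  rows 12-15 [a,b,c=011]: 1010  = hex A
  rows 16-19 [a,b,c=100]: 1111  = hex F
  rows 20-23 [a,b,c=101]: 1111  = hex F
  rows 24-27 [a,b,c=110]: 1000  = hex 8
  rows 28-31 [a,b,c=111]: 1010  = hex A
Output column (row 0 .. row 31) = 11111111100010101111111110001010
Output column grouped in 4s = 1111 1111 1000 1010 1111 1111 1000 1010 = 0xFF8AFF8A
Convert to decimal digit by digit (value = value*16 + digit):
  F -> 15
  15*16 + 15 (F) = 255
  255*16 + 8 = 4088
  4088*16 + 10 (A) = 65418
  65418*16 + 15 (F) = 1046703
  1046703*16 + 15 (F) = 16747263
  16747263*16 + 8 = 267956216
  267956216*16 + 10 (A) = 4287299466
Decimal = 4287299466

4287299466


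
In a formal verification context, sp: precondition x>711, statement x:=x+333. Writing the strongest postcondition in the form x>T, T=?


Formula: sp(P, x:=E) = exists old_x. (x = E[old_x/x]) AND P[old_x/x] (old_x is the value of x before the assignment; eliminate old_x by solving x = E[old_x/x] for old_x)
Step 1: Precondition P: x>711, i.e. old_x > 711
Step 2: Assignment gives x = old_x + 333, so old_x = x - 333
Step 3: Substitute into P: x - 333 > 711
Step 4: Simplify: x > 711+333 = 1044

1044


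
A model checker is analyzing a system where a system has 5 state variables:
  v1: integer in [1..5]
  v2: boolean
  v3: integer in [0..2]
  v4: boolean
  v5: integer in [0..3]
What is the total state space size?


State space = product of domain sizes of all variables.
Domain sizes:
  v1 (integer in [1..5]): 5
  v2 (boolean): 2
  v3 (integer in [0..2]): 3
  v4 (boolean): 2
  v5 (integer in [0..3]): 4
Product = 5 * 2 * 3 * 2 * 4 = 240

240


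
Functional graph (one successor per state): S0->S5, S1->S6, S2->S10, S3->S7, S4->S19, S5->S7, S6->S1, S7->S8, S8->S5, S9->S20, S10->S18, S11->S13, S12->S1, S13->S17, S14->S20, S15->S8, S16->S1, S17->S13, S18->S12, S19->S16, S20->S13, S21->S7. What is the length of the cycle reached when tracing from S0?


Trace from S0 until a state repeats:
  S0 -> S5 -> S7 -> S8 -> S5
S5 first seen at step 1, revisited at step 4.
Cycle length = 4 - 1 = 3

3


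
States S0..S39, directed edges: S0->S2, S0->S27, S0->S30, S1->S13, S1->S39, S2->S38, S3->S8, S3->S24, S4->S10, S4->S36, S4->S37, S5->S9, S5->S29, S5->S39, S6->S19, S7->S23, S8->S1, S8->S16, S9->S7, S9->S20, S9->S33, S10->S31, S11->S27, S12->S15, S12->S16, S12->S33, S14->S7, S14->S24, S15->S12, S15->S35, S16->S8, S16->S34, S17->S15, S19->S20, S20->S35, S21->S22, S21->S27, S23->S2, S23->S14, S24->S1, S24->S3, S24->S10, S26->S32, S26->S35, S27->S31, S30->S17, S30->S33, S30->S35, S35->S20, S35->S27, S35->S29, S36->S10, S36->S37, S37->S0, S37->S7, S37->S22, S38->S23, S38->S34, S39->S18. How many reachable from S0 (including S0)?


BFS from S0:
  layer 0: {S0}
  layer 1: {S2, S27, S30}
  layer 2: {S17, S31, S33, S35, S38}
  layer 3: {S15, S20, S23, S29, S34}
  layer 4: {S12, S14}
  layer 5: {S7, S16, S24}
  layer 6: {S1, S3, S8, S10}
  layer 7: {S13, S39}
  layer 8: {S18}
Reachable set: {S0, S1, S2, S3, S7, S8, S10, S12, S13, S14, S15, S16, S17, S18, S20, S23, S24, S27, S29, S30, S31, S33, S34, S35, S38, S39}
Count = 26

26


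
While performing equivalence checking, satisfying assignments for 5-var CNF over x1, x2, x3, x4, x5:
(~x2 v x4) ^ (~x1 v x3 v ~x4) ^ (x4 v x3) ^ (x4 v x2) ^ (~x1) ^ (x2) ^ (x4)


CNF with 7 clauses over 5 vars (32 assignments).
An assignment satisfies CNF iff every clause has >=1 true literal.
Check each row (bits = x1,x2,x3,x4,x5; clause T/F shown):
  row 0 [00000]: clauses=TTFFTFF -> 0
  row 1 [00001]: clauses=TTFFTFF -> 0
  row 2 [00010]: clauses=TTTTTFT -> 0
  row 3 [00011]: clauses=TTTTTFT -> 0
  row 4 [00100]: clauses=TTTFTFF -> 0
  row 5 [00101]: clauses=TTTFTFF -> 0
  row 6 [00110]: clauses=TTTTTFT -> 0
  row 7 [00111]: clauses=TTTTTFT -> 0
  row 8 [01000]: clauses=FTFTTTF -> 0
  row 9 [01001]: clauses=FTFTTTF -> 0
  row 10 [01010]: clauses=TTTTTTT -> 1
  row 11 [01011]: clauses=TTTTTTT -> 1
  row 12 [01100]: clauses=FTTTTTF -> 0
  row 13 [01101]: clauses=FTTTTTF -> 0
  row 14 [01110]: clauses=TTTTTTT -> 1
  row 15 [01111]: clauses=TTTTTTT -> 1
  row 16 [10000]: clauses=TTFFFFF -> 0
  row 17 [10001]: clauses=TTFFFFF -> 0
  row 18 [10010]: clauses=TFTTFFT -> 0
  row 19 [10011]: clauses=TFTTFFT -> 0
  row 20 [10100]: clauses=TTTFFFF -> 0
  row 21 [10101]: clauses=TTTFFFF -> 0
  row 22 [10110]: clauses=TTTTFFT -> 0
  row 23 [10111]: clauses=TTTTFFT -> 0
  row 24 [11000]: clauses=FTFTFTF -> 0
  row 25 [11001]: clauses=FTFTFTF -> 0
  row 26 [11010]: clauses=TFTTFTT -> 0
  row 27 [11011]: clauses=TFTTFTT -> 0
  row 28 [11100]: clauses=FTTTFTF -> 0
  row 29 [11101]: clauses=FTTTFTF -> 0
  row 30 [11110]: clauses=TTTTFTT -> 0
  row 31 [11111]: clauses=TTTTFTT -> 0
Full result column, 8 rows per line (x1,x2 fixed per line; x3,x4,x5 runs 000..111 left to right):
  rows 0-7 [x1,x2=00]: 00000000  (ones: 0)
  rows 8-15 [x1,x2=01]: 00110011  (ones: 4)
  rows 16-23 [x1,x2=10]: 00000000  (ones: 0)
  rows 24-31 [x1,x2=11]: 00000000  (ones: 0)
Satisfying assignments = 0+4+0+0 = 4

4


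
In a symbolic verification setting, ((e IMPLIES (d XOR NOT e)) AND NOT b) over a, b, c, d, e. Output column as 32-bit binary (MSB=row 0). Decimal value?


Formula: ((e IMPLIES (d XOR NOT e)) AND NOT b) over a, b, c, d, e (32 rows)
Evaluate each row (bits = a,b,c,d,e, MSB first):
  row 0 [00000]: ((0 IMPLIES (0 XOR NOT 0)) AND NOT 0) -> 1
  row 1 [00001]: ((1 IMPLIES (0 XOR NOT 1)) AND NOT 0) -> 0
  row 2 [00010]: ((0 IMPLIES (1 XOR NOT 0)) AND NOT 0) -> 1
  row 3 [00011]: ((1 IMPLIES (1 XOR NOT 1)) AND NOT 0) -> 1
  row 4 [00100]: ((0 IMPLIES (0 XOR NOT 0)) AND NOT 0) -> 1
  row 5 [00101]: ((1 IMPLIES (0 XOR NOT 1)) AND NOT 0) -> 0
  row 6 [00110]: ((0 IMPLIES (1 XOR NOT 0)) AND NOT 0) -> 1
  row 7 [00111]: ((1 IMPLIES (1 XOR NOT 1)) AND NOT 0) -> 1
  row 8 [01000]: ((0 IMPLIES (0 XOR NOT 0)) AND NOT 1) -> 0
  row 9 [01001]: ((1 IMPLIES (0 XOR NOT 1)) AND NOT 1) -> 0
  row 10 [01010]: ((0 IMPLIES (1 XOR NOT 0)) AND NOT 1) -> 0
  row 11 [01011]: ((1 IMPLIES (1 XOR NOT 1)) AND NOT 1) -> 0
  row 12 [01100]: ((0 IMPLIES (0 XOR NOT 0)) AND NOT 1) -> 0
  row 13 [01101]: ((1 IMPLIES (0 XOR NOT 1)) AND NOT 1) -> 0
  row 14 [01110]: ((0 IMPLIES (1 XOR NOT 0)) AND NOT 1) -> 0
  row 15 [01111]: ((1 IMPLIES (1 XOR NOT 1)) AND NOT 1) -> 0
  row 16 [10000]: ((0 IMPLIES (0 XOR NOT 0)) AND NOT 0) -> 1
  row 17 [10001]: ((1 IMPLIES (0 XOR NOT 1)) AND NOT 0) -> 0
  row 18 [10010]: ((0 IMPLIES (1 XOR NOT 0)) AND NOT 0) -> 1
  row 19 [10011]: ((1 IMPLIES (1 XOR NOT 1)) AND NOT 0) -> 1
  row 20 [10100]: ((0 IMPLIES (0 XOR NOT 0)) AND NOT 0) -> 1
  row 21 [10101]: ((1 IMPLIES (0 XOR NOT 1)) AND NOT 0) -> 0
  row 22 [10110]: ((0 IMPLIES (1 XOR NOT 0)) AND NOT 0) -> 1
  row 23 [10111]: ((1 IMPLIES (1 XOR NOT 1)) AND NOT 0) -> 1
  row 24 [11000]: ((0 IMPLIES (0 XOR NOT 0)) AND NOT 1) -> 0
  row 25 [11001]: ((1 IMPLIES (0 XOR NOT 1)) AND NOT 1) -> 0
  row 26 [11010]: ((0 IMPLIES (1 XOR NOT 0)) AND NOT 1) -> 0
  row 27 [11011]: ((1 IMPLIES (1 XOR NOT 1)) AND NOT 1) -> 0
  row 28 [11100]: ((0 IMPLIES (0 XOR NOT 0)) AND NOT 1) -> 0
  row 29 [11101]: ((1 IMPLIES (0 XOR NOT 1)) AND NOT 1) -> 0
  row 30 [11110]: ((0 IMPLIES (1 XOR NOT 0)) AND NOT 1) -> 0
  row 31 [11111]: ((1 IMPLIES (1 XOR NOT 1)) AND NOT 1) -> 0
Full result column, 4 rows per line (a,b,c fixed per line; d,e runs 00..11 left to right):
  rows 0-3 [a,b,c=000]: 1011  = hex B
  rows 4-7 [a,b,c=001]: 1011  = hex B
  rows 8-11 [a,b,c=010]: 0000  = hex 0
  rows 12-15 [a,b,c=011]: 0000  = hex 0
  rows 16-19 [a,b,c=100]: 1011  = hex B
  rows 20-23 [a,b,c=101]: 1011  = hex B
  rows 24-27 [a,b,c=110]: 0000  = hex 0
  rows 28-31 [a,b,c=111]: 0000  = hex 0
Output column (row 0 .. row 31) = 10111011000000001011101100000000
Output column grouped in 4s = 1011 1011 0000 0000 1011 1011 0000 0000 = 0xBB00BB00
Convert to decimal digit by digit (value = value*16 + digit):
  B -> 11
  11*16 + 11 (B) = 187
  187*16 + 0 = 2992
  2992*16 + 0 = 47872
  47872*16 + 11 (B) = 765963
  765963*16 + 11 (B) = 12255419
  12255419*16 + 0 = 196086704
  196086704*16 + 0 = 3137387264
Decimal = 3137387264

3137387264


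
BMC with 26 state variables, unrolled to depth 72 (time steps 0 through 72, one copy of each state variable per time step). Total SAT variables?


BMC unrolls to depth k, creating one copy of each state var for steps 0..k.
Step count = 72 + 1 = 73 (steps 0 through 72)
Vars per step = 26
Total = 26 * 73 = 1898

1898


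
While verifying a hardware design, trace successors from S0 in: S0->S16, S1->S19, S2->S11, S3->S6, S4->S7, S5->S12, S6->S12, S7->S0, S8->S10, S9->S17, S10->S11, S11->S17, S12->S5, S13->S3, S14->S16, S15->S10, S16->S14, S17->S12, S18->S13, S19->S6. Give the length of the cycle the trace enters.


Trace from S0 until a state repeats:
  S0 -> S16 -> S14 -> S16
S16 first seen at step 1, revisited at step 3.
Cycle length = 3 - 1 = 2

2


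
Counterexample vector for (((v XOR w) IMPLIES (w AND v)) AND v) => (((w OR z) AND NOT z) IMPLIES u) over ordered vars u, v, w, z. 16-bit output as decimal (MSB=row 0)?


F1 = (((v XOR w) IMPLIES (w AND v)) AND v)
F2 = (((w OR z) AND NOT z) IMPLIES u)
Counterexample to F1=>F2 is where F1=1 and F2=0.
Evaluate each row (bits = u,v,w,z, MSB first):
  row 0 [0000]: F1=0 F2=1 -> F1&~F2 -> 0
  row 1 [0001]: F1=0 F2=1 -> F1&~F2 -> 0
  row 2 [0010]: F1=0 F2=0 -> F1&~F2 -> 0
  row 3 [0011]: F1=0 F2=1 -> F1&~F2 -> 0
  row 4 [0100]: F1=0 F2=1 -> F1&~F2 -> 0
  row 5 [0101]: F1=0 F2=1 -> F1&~F2 -> 0
  row 6 [0110]: F1=1 F2=0 -> F1&~F2 -> 1
  row 7 [0111]: F1=1 F2=1 -> F1&~F2 -> 0
  row 8 [1000]: F1=0 F2=1 -> F1&~F2 -> 0
  row 9 [1001]: F1=0 F2=1 -> F1&~F2 -> 0
  row 10 [1010]: F1=0 F2=1 -> F1&~F2 -> 0
  row 11 [1011]: F1=0 F2=1 -> F1&~F2 -> 0
  row 12 [1100]: F1=0 F2=1 -> F1&~F2 -> 0
  row 13 [1101]: F1=0 F2=1 -> F1&~F2 -> 0
  row 14 [1110]: F1=1 F2=1 -> F1&~F2 -> 0
  row 15 [1111]: F1=1 F2=1 -> F1&~F2 -> 0
Full result column, 4 rows per line (u,v fixed per line; w,z runs 00..11 left to right):
  rows 0-3 [u,v=00]: 0000  = hex 0
  rows 4-7 [u,v=01]: 0010  = hex 2
  rows 8-11 [u,v=10]: 0000  = hex 0
  rows 12-15 [u,v=11]: 0000  = hex 0
Counterexample vector (row 0 .. row 15) = 0000001000000000
Output column grouped in 4s = 0000 0010 0000 0000 = 0x0200
Convert to decimal digit by digit (value = value*16 + digit):
  0 -> 0
  0*16 + 2 = 2
  2*16 + 0 = 32
  32*16 + 0 = 512
Decimal = 512

512


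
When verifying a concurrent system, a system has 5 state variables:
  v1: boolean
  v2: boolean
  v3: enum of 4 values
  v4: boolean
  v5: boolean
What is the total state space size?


State space = product of domain sizes of all variables.
Domain sizes:
  v1 (boolean): 2
  v2 (boolean): 2
  v3 (enum of 4 values): 4
  v4 (boolean): 2
  v5 (boolean): 2
Product = 2 * 2 * 4 * 2 * 2 = 64

64


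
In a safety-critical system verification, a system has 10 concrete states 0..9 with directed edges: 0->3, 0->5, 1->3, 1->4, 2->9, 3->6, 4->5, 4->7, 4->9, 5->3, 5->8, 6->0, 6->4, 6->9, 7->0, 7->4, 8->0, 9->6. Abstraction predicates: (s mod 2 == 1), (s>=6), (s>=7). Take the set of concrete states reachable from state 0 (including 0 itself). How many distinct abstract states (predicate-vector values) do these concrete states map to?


BFS from 0:
Concrete reachable: {0, 3, 4, 5, 6, 7, 8, 9}
Abstract via predicates (s mod 2 == 1), (s>=6), (s>=7):
  (0,0,0) <- {0, 4}
  (0,1,0) <- {6}
  (0,1,1) <- {8}
  (1,0,0) <- {3, 5}
  (1,1,1) <- {7, 9}
Distinct abstract states = 5

5


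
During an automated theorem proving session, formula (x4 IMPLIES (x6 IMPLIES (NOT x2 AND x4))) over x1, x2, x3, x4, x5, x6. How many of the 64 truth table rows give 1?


Formula: (x4 IMPLIES (x6 IMPLIES (NOT x2 AND x4))) over 6 vars (64 rows)
Evaluate each row (x1, x2, x3, x4, x5, x6 as bits, MSB first):
  row 0 [000000]: (0 IMPLIES (0 IMPLIES (NOT 0 AND 0))) -> 1
  row 1 [000001]: (0 IMPLIES (1 IMPLIES (NOT 0 AND 0))) -> 1
  row 2 [000010]: (0 IMPLIES (0 IMPLIES (NOT 0 AND 0))) -> 1
  row 3 [000011]: (0 IMPLIES (1 IMPLIES (NOT 0 AND 0))) -> 1
  row 4 [000100]: (1 IMPLIES (0 IMPLIES (NOT 0 AND 1))) -> 1
  (every remaining row is evaluated the same way; all 64 results are listed next)
Full result column, 8 rows per line (x1,x2,x3 fixed per line; x4,x5,x6 runs 000..111 left to right):
  rows 0-7 [x1,x2,x3=000]: 11111111  (ones: 8)
  rows 8-15 [x1,x2,x3=001]: 11111111  (ones: 8)
  rows 16-23 [x1,x2,x3=010]: 11111010  (ones: 6)
  rows 24-31 [x1,x2,x3=011]: 11111010  (ones: 6)
  rows 32-39 [x1,x2,x3=100]: 11111111  (ones: 8)
  rows 40-47 [x1,x2,x3=101]: 11111111  (ones: 8)
  rows 48-55 [x1,x2,x3=110]: 11111010  (ones: 6)
  rows 56-63 [x1,x2,x3=111]: 11111010  (ones: 6)
Count of 1-rows = 8+8+6+6+8+8+6+6 = 56

56


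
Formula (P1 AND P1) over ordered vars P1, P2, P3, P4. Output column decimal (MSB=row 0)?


Formula: (P1 AND P1) over P1, P2, P3, P4 (16 rows)
Evaluate each row (bits = P1,P2,P3,P4, MSB first):
  row 0 [0000]: (0 AND 0) -> 0
  row 1 [0001]: (0 AND 0) -> 0
  row 2 [0010]: (0 AND 0) -> 0
  row 3 [0011]: (0 AND 0) -> 0
  row 4 [0100]: (0 AND 0) -> 0
  row 5 [0101]: (0 AND 0) -> 0
  row 6 [0110]: (0 AND 0) -> 0
  row 7 [0111]: (0 AND 0) -> 0
  row 8 [1000]: (1 AND 1) -> 1
  row 9 [1001]: (1 AND 1) -> 1
  row 10 [1010]: (1 AND 1) -> 1
  row 11 [1011]: (1 AND 1) -> 1
  row 12 [1100]: (1 AND 1) -> 1
  row 13 [1101]: (1 AND 1) -> 1
  row 14 [1110]: (1 AND 1) -> 1
  row 15 [1111]: (1 AND 1) -> 1
Full result column, 4 rows per line (P1,P2 fixed per line; P3,P4 runs 00..11 left to right):
  rows 0-3 [P1,P2=00]: 0000  = hex 0
  rows 4-7 [P1,P2=01]: 0000  = hex 0
  rows 8-11 [P1,P2=10]: 1111  = hex F
  rows 12-15 [P1,P2=11]: 1111  = hex F
Output column (row 0 .. row 15) = 0000000011111111
Output column grouped in 4s = 0000 0000 1111 1111 = 0x00FF
Convert to decimal digit by digit (value = value*16 + digit):
  0 -> 0
  0*16 + 0 = 0
  0*16 + 15 (F) = 15
  15*16 + 15 (F) = 255
Decimal = 255

255


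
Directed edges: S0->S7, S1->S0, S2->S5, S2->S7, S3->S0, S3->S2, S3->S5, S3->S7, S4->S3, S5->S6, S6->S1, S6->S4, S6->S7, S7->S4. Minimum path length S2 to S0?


BFS layer-by-layer from S2:
  dist 0: {S2}
  dist 1: {S5, S7}
  dist 2: {S4, S6}
  dist 3: {S1, S3}
  dist 4: {S0}
  -> S0 reached at distance 4
Shortest path length = 4

4


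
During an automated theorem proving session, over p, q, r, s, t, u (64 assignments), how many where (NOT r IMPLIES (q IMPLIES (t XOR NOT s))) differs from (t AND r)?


F1 = (NOT r IMPLIES (q IMPLIES (t XOR NOT s)))
F2 = (t AND r)
Evaluate both on each of 64 rows (bits = p,q,r,s,t,u):
  row 0 [000000]: F1=1 F2=0 (differ) -> 1
  row 1 [000001]: F1=1 F2=0 (differ) -> 1
  row 2 [000010]: F1=1 F2=0 (differ) -> 1
  row 3 [000011]: F1=1 F2=0 (differ) -> 1
  row 4 [000100]: F1=1 F2=0 (differ) -> 1
  (every remaining row is evaluated the same way; all 64 results are listed next)
Full result column, 8 rows per line (p,q,r fixed per line; s,t,u runs 000..111 left to right):
  rows 0-7 [p,q,r=000]: 11111111  (ones: 8)
  rows 8-15 [p,q,r=001]: 11001100  (ones: 4)
  rows 16-23 [p,q,r=010]: 11000011  (ones: 4)
  rows 24-31 [p,q,r=011]: 11001100  (ones: 4)
  rows 32-39 [p,q,r=100]: 11111111  (ones: 8)
  rows 40-47 [p,q,r=101]: 11001100  (ones: 4)
  rows 48-55 [p,q,r=110]: 11000011  (ones: 4)
  rows 56-63 [p,q,r=111]: 11001100  (ones: 4)
Disagreements = 8+4+4+4+8+4+4+4 = 40

40


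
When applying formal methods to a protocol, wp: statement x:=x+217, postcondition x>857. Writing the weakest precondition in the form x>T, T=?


Formula: wp(x:=E, P) = P[E/x] (substitute E for x in postcondition)
Step 1: Postcondition: x>857
Step 2: Substitute x+217 for x: x+217>857
Step 3: Solve for x: x > 857-217 = 640

640


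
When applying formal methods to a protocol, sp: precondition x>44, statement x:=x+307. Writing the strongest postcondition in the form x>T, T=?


Formula: sp(P, x:=E) = exists old_x. (x = E[old_x/x]) AND P[old_x/x] (old_x is the value of x before the assignment; eliminate old_x by solving x = E[old_x/x] for old_x)
Step 1: Precondition P: x>44, i.e. old_x > 44
Step 2: Assignment gives x = old_x + 307, so old_x = x - 307
Step 3: Substitute into P: x - 307 > 44
Step 4: Simplify: x > 44+307 = 351

351


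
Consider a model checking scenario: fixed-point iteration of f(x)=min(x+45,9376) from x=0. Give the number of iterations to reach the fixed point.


Step 1: x=0, cap=9376, increment=45
Step 2: x grows by 45 each step until capped at 9376; fixed point is x=9376
Step 3: iterations = ceil(9376/45) = 209

209


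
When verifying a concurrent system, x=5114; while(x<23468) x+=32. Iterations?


Step 1: x goes from 5114 toward 23468 by 32; the body runs while x<23468, so iterations = ceil((bound-start)/step)
Step 2: Distance=18354
Step 3: ceil(18354/32)=574

574


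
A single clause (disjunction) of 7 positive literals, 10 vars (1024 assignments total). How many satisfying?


Step 1: Total=2^10=1024
Step 2: Unsat when all 7 false: 2^3=8
Step 3: Sat=1024-8=1016

1016


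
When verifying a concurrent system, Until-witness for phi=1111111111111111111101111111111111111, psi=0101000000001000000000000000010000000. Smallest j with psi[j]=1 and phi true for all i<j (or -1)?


(phi U psi) at 0: need smallest j with psi[j]=1 and phi[i]=1 for all i in [0,j).
Scan from step 0:
  step 0: phi=1, psi=0 -> continue
  step 1: psi=1 and phi held for [0,1) -> witness found
Witness step = 1

1


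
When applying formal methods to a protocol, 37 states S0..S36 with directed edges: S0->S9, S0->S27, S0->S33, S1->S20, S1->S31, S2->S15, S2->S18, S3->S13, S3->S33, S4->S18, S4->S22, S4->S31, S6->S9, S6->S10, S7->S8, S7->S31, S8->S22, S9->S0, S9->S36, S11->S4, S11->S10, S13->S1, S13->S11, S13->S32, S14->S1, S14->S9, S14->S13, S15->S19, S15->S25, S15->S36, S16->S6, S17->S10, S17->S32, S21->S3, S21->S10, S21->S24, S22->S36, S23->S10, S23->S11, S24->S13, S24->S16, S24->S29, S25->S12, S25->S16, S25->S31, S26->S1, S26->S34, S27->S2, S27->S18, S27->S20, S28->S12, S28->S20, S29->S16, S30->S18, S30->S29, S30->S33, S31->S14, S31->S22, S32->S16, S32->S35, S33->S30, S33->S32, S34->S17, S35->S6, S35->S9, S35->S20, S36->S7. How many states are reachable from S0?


BFS from S0:
  layer 0: {S0}
  layer 1: {S9, S27, S33}
  layer 2: {S2, S18, S20, S30, S32, S36}
  layer 3: {S7, S15, S16, S29, S35}
  layer 4: {S6, S8, S19, S25, S31}
  layer 5: {S10, S12, S14, S22}
  layer 6: {S1, S13}
  layer 7: {S11}
  layer 8: {S4}
Reachable set: {S0, S1, S2, S4, S6, S7, S8, S9, S10, S11, S12, S13, S14, S15, S16, S18, S19, S20, S22, S25, S27, S29, S30, S31, S32, S33, S35, S36}
Count = 28

28


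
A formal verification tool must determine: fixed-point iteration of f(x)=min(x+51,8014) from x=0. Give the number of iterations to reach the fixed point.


Step 1: x=0, cap=8014, increment=51
Step 2: x grows by 51 each step until capped at 8014; fixed point is x=8014
Step 3: iterations = ceil(8014/51) = 158

158


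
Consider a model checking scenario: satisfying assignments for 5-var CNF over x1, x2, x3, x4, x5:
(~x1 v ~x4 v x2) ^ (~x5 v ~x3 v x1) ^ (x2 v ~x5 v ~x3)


CNF with 3 clauses over 5 vars (32 assignments).
An assignment satisfies CNF iff every clause has >=1 true literal.
Check each row (bits = x1,x2,x3,x4,x5; clause T/F shown):
  row 0 [00000]: clauses=TTT -> 1
  row 1 [00001]: clauses=TTT -> 1
  row 2 [00010]: clauses=TTT -> 1
  row 3 [00011]: clauses=TTT -> 1
  row 4 [00100]: clauses=TTT -> 1
  row 5 [00101]: clauses=TFF -> 0
  row 6 [00110]: clauses=TTT -> 1
  row 7 [00111]: clauses=TFF -> 0
  row 8 [01000]: clauses=TTT -> 1
  row 9 [01001]: clauses=TTT -> 1
  row 10 [01010]: clauses=TTT -> 1
  row 11 [01011]: clauses=TTT -> 1
  row 12 [01100]: clauses=TTT -> 1
  row 13 [01101]: clauses=TFT -> 0
  row 14 [01110]: clauses=TTT -> 1
  row 15 [01111]: clauses=TFT -> 0
  row 16 [10000]: clauses=TTT -> 1
  row 17 [10001]: clauses=TTT -> 1
  row 18 [10010]: clauses=FTT -> 0
  row 19 [10011]: clauses=FTT -> 0
  row 20 [10100]: clauses=TTT -> 1
  row 21 [10101]: clauses=TTF -> 0
  row 22 [10110]: clauses=FTT -> 0
  row 23 [10111]: clauses=FTF -> 0
  row 24 [11000]: clauses=TTT -> 1
  row 25 [11001]: clauses=TTT -> 1
  row 26 [11010]: clauses=TTT -> 1
  row 27 [11011]: clauses=TTT -> 1
  row 28 [11100]: clauses=TTT -> 1
  row 29 [11101]: clauses=TTT -> 1
  row 30 [11110]: clauses=TTT -> 1
  row 31 [11111]: clauses=TTT -> 1
Full result column, 8 rows per line (x1,x2 fixed per line; x3,x4,x5 runs 000..111 left to right):
  rows 0-7 [x1,x2=00]: 11111010  (ones: 6)
  rows 8-15 [x1,x2=01]: 11111010  (ones: 6)
  rows 16-23 [x1,x2=10]: 11001000  (ones: 3)
  rows 24-31 [x1,x2=11]: 11111111  (ones: 8)
Satisfying assignments = 6+6+3+8 = 23

23


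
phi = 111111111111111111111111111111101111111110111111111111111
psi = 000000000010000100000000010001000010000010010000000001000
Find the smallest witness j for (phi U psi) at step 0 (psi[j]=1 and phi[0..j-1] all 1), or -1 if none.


(phi U psi) at 0: need smallest j with psi[j]=1 and phi[i]=1 for all i in [0,j).
Scan from step 0:
  step 0: phi=1, psi=0 -> continue
  step 1: phi=1, psi=0 -> continue
  step 2: phi=1, psi=0 -> continue
  step 3: phi=1, psi=0 -> continue
  step 10: psi=1 and phi held for [0,10) -> witness found
Witness step = 10

10


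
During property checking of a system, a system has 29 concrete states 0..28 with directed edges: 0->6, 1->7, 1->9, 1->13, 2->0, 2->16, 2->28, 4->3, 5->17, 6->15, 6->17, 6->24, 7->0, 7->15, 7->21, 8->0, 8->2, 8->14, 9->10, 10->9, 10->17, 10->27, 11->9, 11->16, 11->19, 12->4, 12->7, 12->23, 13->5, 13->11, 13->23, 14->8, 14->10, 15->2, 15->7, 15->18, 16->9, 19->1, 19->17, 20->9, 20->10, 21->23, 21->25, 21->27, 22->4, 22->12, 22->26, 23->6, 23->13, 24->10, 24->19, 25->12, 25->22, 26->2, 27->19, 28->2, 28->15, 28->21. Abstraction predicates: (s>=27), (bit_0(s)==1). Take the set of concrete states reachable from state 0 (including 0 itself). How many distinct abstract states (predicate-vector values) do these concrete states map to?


BFS from 0:
Concrete reachable: {0, 1, 2, 3, 4, 5, 6, 7, 9, 10, 11, 12, 13, 15, 16, 17, 18, 19, 21, 22, 23, 24, 25, 26, 27, 28}
Abstract via predicates (s>=27), (bit_0(s)==1):
  (0,0) <- {0, 2, 4, 6, 10, 12, 16, 18, 22, 24, 26}
  (0,1) <- {1, 3, 5, 7, 9, 11, 13, 15, 17, 19, 21, 23, 25}
  (1,0) <- {28}
  (1,1) <- {27}
Distinct abstract states = 4

4


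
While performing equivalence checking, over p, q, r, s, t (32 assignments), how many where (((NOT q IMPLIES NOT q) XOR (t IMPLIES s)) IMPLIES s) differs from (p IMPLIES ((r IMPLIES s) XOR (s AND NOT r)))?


F1 = (((NOT q IMPLIES NOT q) XOR (t IMPLIES s)) IMPLIES s)
F2 = (p IMPLIES ((r IMPLIES s) XOR (s AND NOT r)))
Evaluate both on each of 32 rows (bits = p,q,r,s,t):
  row 0 [00000]: F1=1 F2=1 -> 0
  row 1 [00001]: F1=0 F2=1 (differ) -> 1
  row 2 [00010]: F1=1 F2=1 -> 0
  row 3 [00011]: F1=1 F2=1 -> 0
  row 4 [00100]: F1=1 F2=1 -> 0
  row 5 [00101]: F1=0 F2=1 (differ) -> 1
  row 6 [00110]: F1=1 F2=1 -> 0
  row 7 [00111]: F1=1 F2=1 -> 0
  row 8 [01000]: F1=1 F2=1 -> 0
  row 9 [01001]: F1=0 F2=1 (differ) -> 1
  row 10 [01010]: F1=1 F2=1 -> 0
  row 11 [01011]: F1=1 F2=1 -> 0
  row 12 [01100]: F1=1 F2=1 -> 0
  row 13 [01101]: F1=0 F2=1 (differ) -> 1
  row 14 [01110]: F1=1 F2=1 -> 0
  row 15 [01111]: F1=1 F2=1 -> 0
  row 16 [10000]: F1=1 F2=1 -> 0
  row 17 [10001]: F1=0 F2=1 (differ) -> 1
  row 18 [10010]: F1=1 F2=0 (differ) -> 1
  row 19 [10011]: F1=1 F2=0 (differ) -> 1
  row 20 [10100]: F1=1 F2=0 (differ) -> 1
  row 21 [10101]: F1=0 F2=0 -> 0
  row 22 [10110]: F1=1 F2=1 -> 0
  row 23 [10111]: F1=1 F2=1 -> 0
  row 24 [11000]: F1=1 F2=1 -> 0
  row 25 [11001]: F1=0 F2=1 (differ) -> 1
  row 26 [11010]: F1=1 F2=0 (differ) -> 1
  row 27 [11011]: F1=1 F2=0 (differ) -> 1
  row 28 [11100]: F1=1 F2=0 (differ) -> 1
  row 29 [11101]: F1=0 F2=0 -> 0
  row 30 [11110]: F1=1 F2=1 -> 0
  row 31 [11111]: F1=1 F2=1 -> 0
Full result column, 8 rows per line (p,q fixed per line; r,s,t runs 000..111 left to right):
  rows 0-7 [p,q=00]: 01000100  (ones: 2)
  rows 8-15 [p,q=01]: 01000100  (ones: 2)
  rows 16-23 [p,q=10]: 01111000  (ones: 4)
  rows 24-31 [p,q=11]: 01111000  (ones: 4)
Disagreements = 2+2+4+4 = 12

12


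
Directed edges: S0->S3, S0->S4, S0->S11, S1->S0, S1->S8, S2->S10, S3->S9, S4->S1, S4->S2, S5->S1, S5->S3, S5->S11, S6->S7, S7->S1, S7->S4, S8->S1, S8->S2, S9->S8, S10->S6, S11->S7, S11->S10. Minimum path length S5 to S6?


BFS layer-by-layer from S5:
  dist 0: {S5}
  dist 1: {S1, S3, S11}
  dist 2: {S0, S7, S8, S9, S10}
  dist 3: {S2, S4, S6}
  -> S6 reached at distance 3
Shortest path length = 3

3


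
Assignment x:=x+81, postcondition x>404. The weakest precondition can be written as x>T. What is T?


Formula: wp(x:=E, P) = P[E/x] (substitute E for x in postcondition)
Step 1: Postcondition: x>404
Step 2: Substitute x+81 for x: x+81>404
Step 3: Solve for x: x > 404-81 = 323

323


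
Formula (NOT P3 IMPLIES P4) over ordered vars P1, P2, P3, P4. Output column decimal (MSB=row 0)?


Formula: (NOT P3 IMPLIES P4) over P1, P2, P3, P4 (16 rows)
Evaluate each row (bits = P1,P2,P3,P4, MSB first):
  row 0 [0000]: (NOT 0 IMPLIES 0) -> 0
  row 1 [0001]: (NOT 0 IMPLIES 1) -> 1
  row 2 [0010]: (NOT 1 IMPLIES 0) -> 1
  row 3 [0011]: (NOT 1 IMPLIES 1) -> 1
  row 4 [0100]: (NOT 0 IMPLIES 0) -> 0
  row 5 [0101]: (NOT 0 IMPLIES 1) -> 1
  row 6 [0110]: (NOT 1 IMPLIES 0) -> 1
  row 7 [0111]: (NOT 1 IMPLIES 1) -> 1
  row 8 [1000]: (NOT 0 IMPLIES 0) -> 0
  row 9 [1001]: (NOT 0 IMPLIES 1) -> 1
  row 10 [1010]: (NOT 1 IMPLIES 0) -> 1
  row 11 [1011]: (NOT 1 IMPLIES 1) -> 1
  row 12 [1100]: (NOT 0 IMPLIES 0) -> 0
  row 13 [1101]: (NOT 0 IMPLIES 1) -> 1
  row 14 [1110]: (NOT 1 IMPLIES 0) -> 1
  row 15 [1111]: (NOT 1 IMPLIES 1) -> 1
Full result column, 4 rows per line (P1,P2 fixed per line; P3,P4 runs 00..11 left to right):
  rows 0-3 [P1,P2=00]: 0111  = hex 7
  rows 4-7 [P1,P2=01]: 0111  = hex 7
  rows 8-11 [P1,P2=10]: 0111  = hex 7
  rows 12-15 [P1,P2=11]: 0111  = hex 7
Output column (row 0 .. row 15) = 0111011101110111
Output column grouped in 4s = 0111 0111 0111 0111 = 0x7777
Convert to decimal digit by digit (value = value*16 + digit):
  7 -> 7
  7*16 + 7 = 119
  119*16 + 7 = 1911
  1911*16 + 7 = 30583
Decimal = 30583

30583
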